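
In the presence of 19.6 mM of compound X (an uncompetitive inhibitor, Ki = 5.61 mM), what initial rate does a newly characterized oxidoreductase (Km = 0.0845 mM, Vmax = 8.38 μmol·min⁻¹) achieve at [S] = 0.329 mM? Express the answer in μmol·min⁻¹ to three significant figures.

α = 1 + [I]/Ki = 1 + 19.6/5.61 = 4.494.
For an uncompetitive inhibitor, both parameters are divided by α, giving Vmax/α and Km/α: Km,app = 0.0188 mM, Vmax,app = 1.86 μmol·min⁻¹.
v = Vmax,app·[S]/(Km,app + [S]) = 1.86 × 0.329/(0.0188 + 0.329) = 1.76 μmol·min⁻¹.

1.76 μmol·min⁻¹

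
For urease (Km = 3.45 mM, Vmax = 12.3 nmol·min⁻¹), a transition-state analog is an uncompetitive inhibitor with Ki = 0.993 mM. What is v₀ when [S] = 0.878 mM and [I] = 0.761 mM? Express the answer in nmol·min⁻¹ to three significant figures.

With α = 1 + [I]/Ki = 1 + 0.761/0.993 = 1.766, the uncompetitive rate law is v = (Vmax/α)·[S] / (Km/α + [S]).
v = (12.3/1.766)×0.878 / (3.45/1.766 + 0.878) = 6.114/2.831 = 2.16 nmol·min⁻¹.

2.16 nmol·min⁻¹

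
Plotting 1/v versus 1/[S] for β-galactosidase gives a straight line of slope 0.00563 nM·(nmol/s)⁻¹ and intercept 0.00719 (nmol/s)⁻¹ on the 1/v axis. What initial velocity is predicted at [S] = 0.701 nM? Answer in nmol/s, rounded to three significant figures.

The y-intercept is 1/Vmax, so Vmax = 1/0.00719 = 139 nmol/s.
The slope is Km/Vmax, so Km = 0.00563 × 139 = 0.783 nM.
Then v = 139 × 0.701/(0.783 + 0.701) = 65.7 nmol/s.

65.7 nmol/s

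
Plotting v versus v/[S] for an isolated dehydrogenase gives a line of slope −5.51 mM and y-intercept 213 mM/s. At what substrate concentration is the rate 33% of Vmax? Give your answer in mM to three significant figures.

2.71 mM

The Eadie–Hofstee slope gives Km = 5.51 mM (slope = −Km).
v/Vmax = [S]/(Km+[S]) = 0.33 ⇒ [S] = Km·0.33/(1−0.33) = 5.51 × 0.4925 = 2.71 mM.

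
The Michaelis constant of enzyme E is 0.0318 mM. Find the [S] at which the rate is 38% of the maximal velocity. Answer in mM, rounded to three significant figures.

v/Vmax = [S]/(Km+[S]) = 0.38, so [S] = Km·0.38/(1 − 0.38) = 0.0318 × 0.6129.
[S] = 0.0195 mM.

0.0195 mM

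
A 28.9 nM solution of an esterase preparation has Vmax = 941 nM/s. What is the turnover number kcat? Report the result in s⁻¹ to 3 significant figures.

kcat = Vmax/[E]total = 941 nM/s / 28.9 nM = 32.6 s⁻¹.

32.6 s⁻¹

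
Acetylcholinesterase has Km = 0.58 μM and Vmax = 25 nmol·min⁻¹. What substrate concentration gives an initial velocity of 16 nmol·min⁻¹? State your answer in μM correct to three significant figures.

1.03 μM

The required fractional saturation is v/Vmax = 16/25 = 0.6400.
Then [S]/(Km+[S]) = 0.6400 ⇒ [S] = 0.58 × 0.6400/(1 − 0.6400) = 1.03 μM.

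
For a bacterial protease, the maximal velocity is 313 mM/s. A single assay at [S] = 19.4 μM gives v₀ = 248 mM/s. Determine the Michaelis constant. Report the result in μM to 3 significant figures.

5.08 μM

v/Vmax = 248/313 = 0.7923 = [S]/(Km+[S]).
So Km + [S] = [S]/0.7923 = 24.48 μM, giving Km = 24.48 − 19.4 = 5.08 μM.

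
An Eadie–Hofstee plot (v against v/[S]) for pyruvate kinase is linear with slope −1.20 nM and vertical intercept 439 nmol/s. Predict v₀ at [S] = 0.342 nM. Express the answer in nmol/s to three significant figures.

97.4 nmol/s

In the Eadie–Hofstee form v = Vmax − Km·(v/[S]), the slope is −Km and the intercept is Vmax, so Km = 1.20 nM and Vmax = 439 nmol/s.
v = 439 × 0.342/(1.20 + 0.342) = 97.4 nmol/s.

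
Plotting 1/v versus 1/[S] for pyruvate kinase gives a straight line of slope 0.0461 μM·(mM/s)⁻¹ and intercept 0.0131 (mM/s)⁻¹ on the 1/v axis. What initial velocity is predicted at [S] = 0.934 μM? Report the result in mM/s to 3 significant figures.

The y-intercept is 1/Vmax, so Vmax = 1/0.0131 = 76.3 mM/s.
The slope is Km/Vmax, so Km = 0.0461 × 76.3 = 3.52 μM.
Then v = 76.3 × 0.934/(3.52 + 0.934) = 16.0 mM/s.

16.0 mM/s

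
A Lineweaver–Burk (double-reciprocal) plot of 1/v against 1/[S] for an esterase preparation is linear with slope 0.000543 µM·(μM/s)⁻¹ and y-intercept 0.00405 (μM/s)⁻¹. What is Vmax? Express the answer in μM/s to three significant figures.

The y-intercept of a Lineweaver–Burk plot equals 1/Vmax, so Vmax = 1/0.00405 = 247 μM/s.

247 μM/s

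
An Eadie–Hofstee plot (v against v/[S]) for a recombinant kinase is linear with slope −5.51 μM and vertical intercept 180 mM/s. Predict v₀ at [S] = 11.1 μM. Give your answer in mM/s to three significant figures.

120 mM/s

In the Eadie–Hofstee form v = Vmax − Km·(v/[S]), the slope is −Km and the intercept is Vmax, so Km = 5.51 μM and Vmax = 180 mM/s.
v = 180 × 11.1/(5.51 + 11.1) = 120 mM/s.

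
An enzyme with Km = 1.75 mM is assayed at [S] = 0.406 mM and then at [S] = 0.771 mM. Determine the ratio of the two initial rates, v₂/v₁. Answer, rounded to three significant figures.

1.62

The fractional saturations are [S]/(Km+[S]) = 0.406/2.156 = 0.1883 and 0.771/2.521 = 0.3058.
v₂/v₁ is just their ratio: 0.3058/0.1883 = 1.62.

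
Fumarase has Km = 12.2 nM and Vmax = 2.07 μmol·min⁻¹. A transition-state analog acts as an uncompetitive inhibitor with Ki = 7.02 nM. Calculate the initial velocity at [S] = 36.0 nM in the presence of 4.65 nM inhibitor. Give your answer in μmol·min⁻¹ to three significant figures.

1.03 μmol·min⁻¹

With α = 1 + [I]/Ki = 1 + 4.65/7.02 = 1.662, the uncompetitive rate law is v = (Vmax/α)·[S] / (Km/α + [S]).
v = (2.07/1.662)×36.0 / (12.2/1.662 + 36.0) = 44.83/43.34 = 1.03 μmol·min⁻¹.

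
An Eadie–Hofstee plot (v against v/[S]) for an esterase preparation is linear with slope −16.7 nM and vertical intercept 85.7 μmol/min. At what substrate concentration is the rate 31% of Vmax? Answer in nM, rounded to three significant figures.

7.50 nM

The Eadie–Hofstee slope gives Km = 16.7 nM (slope = −Km).
v/Vmax = [S]/(Km+[S]) = 0.31 ⇒ [S] = Km·0.31/(1−0.31) = 16.7 × 0.4493 = 7.50 nM.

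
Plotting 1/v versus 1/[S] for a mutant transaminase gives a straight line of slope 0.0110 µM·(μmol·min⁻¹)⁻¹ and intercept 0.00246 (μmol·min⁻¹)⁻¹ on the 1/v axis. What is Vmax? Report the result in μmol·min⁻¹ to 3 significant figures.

The y-intercept of a Lineweaver–Burk plot equals 1/Vmax, so Vmax = 1/0.00246 = 407 μmol·min⁻¹.

407 μmol·min⁻¹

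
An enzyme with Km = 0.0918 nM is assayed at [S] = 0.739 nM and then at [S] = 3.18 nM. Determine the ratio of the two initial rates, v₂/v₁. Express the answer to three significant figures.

1.09

The fractional saturations are [S]/(Km+[S]) = 0.739/0.8308 = 0.8895 and 3.18/3.272 = 0.9719.
v₂/v₁ is just their ratio: 0.9719/0.8895 = 1.09.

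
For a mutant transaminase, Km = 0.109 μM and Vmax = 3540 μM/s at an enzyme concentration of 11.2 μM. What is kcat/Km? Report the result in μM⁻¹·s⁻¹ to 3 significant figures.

kcat = Vmax/[E]total = 3540/11.2 = 316 s⁻¹.
kcat/Km = 316/0.109 = 2900 μM⁻¹·s⁻¹.

2900 μM⁻¹·s⁻¹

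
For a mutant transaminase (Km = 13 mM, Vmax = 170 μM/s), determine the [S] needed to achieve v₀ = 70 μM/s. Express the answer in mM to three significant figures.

9.10 mM

The required fractional saturation is v/Vmax = 70/170 = 0.4118.
Then [S]/(Km+[S]) = 0.4118 ⇒ [S] = 13 × 0.4118/(1 − 0.4118) = 9.10 mM.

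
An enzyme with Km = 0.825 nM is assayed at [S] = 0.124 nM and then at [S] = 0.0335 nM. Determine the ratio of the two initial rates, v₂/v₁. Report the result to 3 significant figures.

0.299

Since Vmax cancels, v₂/v₁ = [S]₂(Km+[S]₁) / [S]₁(Km+[S]₂).
= 0.0335×(0.825+0.124) / (0.124×(0.825+0.0335)) = 0.03179/0.1065 = 0.299.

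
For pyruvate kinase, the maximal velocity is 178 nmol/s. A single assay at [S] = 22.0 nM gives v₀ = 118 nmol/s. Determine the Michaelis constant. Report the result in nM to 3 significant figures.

11.2 nM

v/Vmax = 118/178 = 0.6629 = [S]/(Km+[S]).
So Km + [S] = [S]/0.6629 = 33.19 nM, giving Km = 33.19 − 22.0 = 11.2 nM.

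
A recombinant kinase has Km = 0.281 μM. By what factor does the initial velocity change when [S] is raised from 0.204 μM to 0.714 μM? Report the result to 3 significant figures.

1.71

The fractional saturations are [S]/(Km+[S]) = 0.204/0.4850 = 0.4206 and 0.714/0.9950 = 0.7176.
v₂/v₁ is just their ratio: 0.7176/0.4206 = 1.71.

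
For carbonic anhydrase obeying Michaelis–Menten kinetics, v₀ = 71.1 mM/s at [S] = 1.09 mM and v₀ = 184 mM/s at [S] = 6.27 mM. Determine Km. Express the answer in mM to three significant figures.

In reciprocal form, 1/v = (Km/Vmax)·(1/[S]) + 1/Vmax. The two points give (1/[S], 1/v) = (0.9174, 0.01406) and (0.1595, 0.005435).
Slope = (0.01406 − 0.005435)/(0.9174 − 0.1595) = 0.01139; intercept = 0.01406 − 0.01139×0.9174 = 0.003619.
Vmax = 1/intercept = 276 mM/s; Km = slope × Vmax = 0.01139 × 276 = 3.15 mM.

3.15 mM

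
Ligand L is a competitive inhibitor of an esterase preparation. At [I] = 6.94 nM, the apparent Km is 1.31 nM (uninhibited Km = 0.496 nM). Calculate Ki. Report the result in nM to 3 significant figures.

4.23 nM

Competitive: Km,app = α·Km with α = 1 + [I]/Ki.
α = Km,app/Km = 1.31/0.496 = 2.641.
Ki = [I]/(α − 1) = 6.94/1.641 = 4.23 nM.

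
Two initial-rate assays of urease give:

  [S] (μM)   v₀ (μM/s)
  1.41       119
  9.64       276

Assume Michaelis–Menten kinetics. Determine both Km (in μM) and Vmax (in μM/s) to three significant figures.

From v = Vmax[S]/(Km+[S]), each point gives Vmax = v(Km+[S])/[S].
Equating: 119(Km+1.41)/1.41 = 276(Km+9.64)/9.64.
84.40·Km + 119 = 28.63·Km + 276, so (84.40 − 28.63)·Km = 276 − 119.
Km = 157.0/55.77 = 2.82 μM; then Vmax = 119(2.82+1.41)/1.41 = 357 μM/s.

Km = 2.82 μM; Vmax = 357 μM/s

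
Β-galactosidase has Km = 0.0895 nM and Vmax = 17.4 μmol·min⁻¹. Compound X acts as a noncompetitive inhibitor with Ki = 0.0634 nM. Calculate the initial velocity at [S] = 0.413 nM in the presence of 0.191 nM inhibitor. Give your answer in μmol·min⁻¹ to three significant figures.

3.56 μmol·min⁻¹

With α = 1 + [I]/Ki = 1 + 0.191/0.0634 = 4.013, the noncompetitive rate law is v = (Vmax/α)·[S] / (Km + [S]).
v = (17.4/4.013)×0.413 / (0.0895 + 0.413) = 1.791/0.5025 = 3.56 μmol·min⁻¹.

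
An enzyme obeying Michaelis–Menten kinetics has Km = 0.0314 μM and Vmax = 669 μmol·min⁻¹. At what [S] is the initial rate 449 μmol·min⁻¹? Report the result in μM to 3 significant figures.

0.0641 μM

The required fractional saturation is v/Vmax = 449/669 = 0.6712.
Then [S]/(Km+[S]) = 0.6712 ⇒ [S] = 0.0314 × 0.6712/(1 − 0.6712) = 0.0641 μM.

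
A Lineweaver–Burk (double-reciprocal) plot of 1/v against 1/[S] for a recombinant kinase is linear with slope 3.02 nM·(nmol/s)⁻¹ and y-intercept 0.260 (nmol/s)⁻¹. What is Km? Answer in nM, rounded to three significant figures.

11.6 nM

y-intercept = 1/Vmax ⇒ Vmax = 3.85 nmol/s; slope = Km/Vmax ⇒ Km = slope × Vmax.
Km = 3.02 × 3.85 = 11.6 nM.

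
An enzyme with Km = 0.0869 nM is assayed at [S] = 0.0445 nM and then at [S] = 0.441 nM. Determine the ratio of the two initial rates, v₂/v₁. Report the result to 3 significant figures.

2.47

Since Vmax cancels, v₂/v₁ = [S]₂(Km+[S]₁) / [S]₁(Km+[S]₂).
= 0.441×(0.0869+0.0445) / (0.0445×(0.0869+0.441)) = 0.05795/0.02349 = 2.47.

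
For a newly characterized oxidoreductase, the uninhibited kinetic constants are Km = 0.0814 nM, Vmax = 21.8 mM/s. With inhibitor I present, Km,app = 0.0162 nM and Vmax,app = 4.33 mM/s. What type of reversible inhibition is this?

Both Km and Vmax decrease by the same factor (~5.04-fold) — characteristic of uncompetitive inhibition.

uncompetitive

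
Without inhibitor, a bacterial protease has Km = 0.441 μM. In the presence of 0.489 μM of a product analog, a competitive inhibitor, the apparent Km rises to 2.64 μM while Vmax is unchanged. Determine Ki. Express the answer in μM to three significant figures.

0.0981 μM

Competitive: Km,app = α·Km with α = 1 + [I]/Ki.
α = Km,app/Km = 2.64/0.441 = 5.986.
Ki = [I]/(α − 1) = 0.489/4.986 = 0.0981 μM.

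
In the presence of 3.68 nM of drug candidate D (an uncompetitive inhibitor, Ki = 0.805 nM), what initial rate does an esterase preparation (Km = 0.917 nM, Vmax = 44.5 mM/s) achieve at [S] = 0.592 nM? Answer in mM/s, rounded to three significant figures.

With α = 1 + [I]/Ki = 1 + 3.68/0.805 = 5.571, the uncompetitive rate law is v = (Vmax/α)·[S] / (Km/α + [S]).
v = (44.5/5.571)×0.592 / (0.917/5.571 + 0.592) = 4.728/0.7566 = 6.25 mM/s.

6.25 mM/s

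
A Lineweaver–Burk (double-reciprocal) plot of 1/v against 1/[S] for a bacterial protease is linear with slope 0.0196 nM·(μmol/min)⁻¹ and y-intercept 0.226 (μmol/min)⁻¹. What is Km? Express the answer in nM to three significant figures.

y-intercept = 1/Vmax ⇒ Vmax = 4.42 μmol/min; slope = Km/Vmax ⇒ Km = slope × Vmax.
Km = 0.0196 × 4.42 = 0.0867 nM.

0.0867 nM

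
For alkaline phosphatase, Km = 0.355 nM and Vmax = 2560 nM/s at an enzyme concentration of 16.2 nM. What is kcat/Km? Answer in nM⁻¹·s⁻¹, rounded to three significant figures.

445 nM⁻¹·s⁻¹

kcat = Vmax/[E]total = 2560/16.2 = 158 s⁻¹.
kcat/Km = 158/0.355 = 445 nM⁻¹·s⁻¹.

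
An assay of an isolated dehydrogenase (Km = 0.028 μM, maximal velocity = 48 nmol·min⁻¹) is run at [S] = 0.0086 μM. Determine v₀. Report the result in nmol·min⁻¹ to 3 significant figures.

v = Vmax·[S]/(Km + [S]) = 48 × 0.0086 / (0.028 + 0.0086)
  = 0.4128 / 0.03660 = 11.3 nmol·min⁻¹.

11.3 nmol·min⁻¹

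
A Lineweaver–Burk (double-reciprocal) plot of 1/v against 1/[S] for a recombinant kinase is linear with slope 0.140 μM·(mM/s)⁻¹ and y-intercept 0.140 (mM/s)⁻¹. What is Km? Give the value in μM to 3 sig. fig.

1.00 μM

y-intercept = 1/Vmax ⇒ Vmax = 7.14 mM/s; slope = Km/Vmax ⇒ Km = slope × Vmax.
Km = 0.140 × 7.14 = 1.00 μM.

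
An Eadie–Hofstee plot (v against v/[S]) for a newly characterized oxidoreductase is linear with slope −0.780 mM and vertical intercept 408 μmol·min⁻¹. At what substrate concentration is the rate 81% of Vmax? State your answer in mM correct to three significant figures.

The Eadie–Hofstee slope gives Km = 0.780 mM (slope = −Km).
v/Vmax = [S]/(Km+[S]) = 0.81 ⇒ [S] = Km·0.81/(1−0.81) = 0.780 × 4.263 = 3.33 mM.

3.33 mM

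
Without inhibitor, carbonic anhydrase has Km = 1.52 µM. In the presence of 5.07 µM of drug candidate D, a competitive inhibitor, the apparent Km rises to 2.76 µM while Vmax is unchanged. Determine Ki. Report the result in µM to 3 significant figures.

6.21 µM

Competitive: Km,app = α·Km with α = 1 + [I]/Ki.
α = Km,app/Km = 2.76/1.52 = 1.816.
Ki = [I]/(α − 1) = 5.07/0.8158 = 6.21 µM.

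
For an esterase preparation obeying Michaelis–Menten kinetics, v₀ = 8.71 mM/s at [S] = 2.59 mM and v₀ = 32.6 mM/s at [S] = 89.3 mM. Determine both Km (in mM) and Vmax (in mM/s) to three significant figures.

Km = 7.97 mM; Vmax = 35.5 mM/s

From v = Vmax[S]/(Km+[S]), each point gives Vmax = v(Km+[S])/[S].
Equating: 8.71(Km+2.59)/2.59 = 32.6(Km+89.3)/89.3.
3.363·Km + 8.71 = 0.3651·Km + 32.6, so (3.363 − 0.3651)·Km = 32.6 − 8.71.
Km = 23.89/2.998 = 7.97 mM; then Vmax = 8.71(7.97+2.59)/2.59 = 35.5 mM/s.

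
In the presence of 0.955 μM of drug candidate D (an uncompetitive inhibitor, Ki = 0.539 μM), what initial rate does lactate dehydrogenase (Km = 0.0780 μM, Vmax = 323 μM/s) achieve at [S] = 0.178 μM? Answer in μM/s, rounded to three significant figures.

α = 1 + [I]/Ki = 1 + 0.955/0.539 = 2.772.
For an uncompetitive inhibitor, both parameters are divided by α, giving Vmax/α and Km/α: Km,app = 0.0281 μM, Vmax,app = 117 μM/s.
v = Vmax,app·[S]/(Km,app + [S]) = 117 × 0.178/(0.0281 + 0.178) = 101 μM/s.

101 μM/s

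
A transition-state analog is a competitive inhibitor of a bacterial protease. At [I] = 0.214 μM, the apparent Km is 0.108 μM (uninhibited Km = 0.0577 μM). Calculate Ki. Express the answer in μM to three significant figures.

Competitive: Km,app = α·Km with α = 1 + [I]/Ki.
α = Km,app/Km = 0.108/0.0577 = 1.872.
Since α = 1 + [I]/Ki, [I]/Ki = 1.872 − 1 = 0.8718 and Ki = 0.214/0.8718 = 0.245 μM.

0.245 μM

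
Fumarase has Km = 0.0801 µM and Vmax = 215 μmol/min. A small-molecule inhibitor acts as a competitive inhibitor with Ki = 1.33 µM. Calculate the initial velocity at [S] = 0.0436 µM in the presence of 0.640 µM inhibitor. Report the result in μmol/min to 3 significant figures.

57.8 μmol/min

With α = 1 + [I]/Ki = 1 + 0.640/1.33 = 1.481, the competitive rate law is v = Vmax[S] / (αKm + [S]).
v = 215×0.0436 / (1.481×0.0801 + 0.0436) = 9.374/0.1622 = 57.8 μmol/min.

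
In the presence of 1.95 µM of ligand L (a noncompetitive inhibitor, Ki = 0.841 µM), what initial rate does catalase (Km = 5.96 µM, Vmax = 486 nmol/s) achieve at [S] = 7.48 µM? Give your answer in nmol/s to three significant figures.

81.5 nmol/s

α = 1 + [I]/Ki = 1 + 1.95/0.841 = 3.319.
For a noncompetitive inhibitor, Vmax is reduced to Vmax/α while Km is unchanged: Km,app = 5.96 µM, Vmax,app = 146 nmol/s.
v = Vmax,app·[S]/(Km,app + [S]) = 146 × 7.48/(5.96 + 7.48) = 81.5 nmol/s.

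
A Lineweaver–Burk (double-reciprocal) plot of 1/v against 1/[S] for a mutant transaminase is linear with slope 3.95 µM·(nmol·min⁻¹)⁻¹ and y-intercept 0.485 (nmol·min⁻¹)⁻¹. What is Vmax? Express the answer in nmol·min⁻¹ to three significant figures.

2.06 nmol·min⁻¹

The y-intercept of a Lineweaver–Burk plot equals 1/Vmax, so Vmax = 1/0.485 = 2.06 nmol·min⁻¹.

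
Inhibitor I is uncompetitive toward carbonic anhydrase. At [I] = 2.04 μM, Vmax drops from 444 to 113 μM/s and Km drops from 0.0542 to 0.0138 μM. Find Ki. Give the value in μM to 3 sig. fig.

0.696 μM

Uncompetitive: Vmax,app = Vmax/α (and Km,app = Km/α) with α = 1 + [I]/Ki.
α = Vmax/Vmax,app = 444/113 = 3.929.
Ki = [I]/(α − 1) = 2.04/2.929 = 0.696 μM.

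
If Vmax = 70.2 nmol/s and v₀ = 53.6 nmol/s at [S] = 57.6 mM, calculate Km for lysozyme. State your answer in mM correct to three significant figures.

17.8 mM

From v = Vmax[S]/(Km+[S]), Km = [S](Vmax − v)/v.
Km = 57.6 × (70.2 − 53.6) / 53.6 = 956.2/53.6 = 17.8 mM.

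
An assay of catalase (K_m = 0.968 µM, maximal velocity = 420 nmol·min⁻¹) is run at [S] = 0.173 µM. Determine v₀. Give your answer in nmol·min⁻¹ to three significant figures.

63.7 nmol·min⁻¹

v = Vmax·[S]/(Km + [S]) = 420 × 0.173 / (0.968 + 0.173)
  = 72.66 / 1.141 = 63.7 nmol·min⁻¹.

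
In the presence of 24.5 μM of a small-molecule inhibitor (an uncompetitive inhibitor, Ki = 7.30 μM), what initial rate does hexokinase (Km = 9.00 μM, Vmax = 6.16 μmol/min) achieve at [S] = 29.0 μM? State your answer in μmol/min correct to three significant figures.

1.32 μmol/min

α = 1 + [I]/Ki = 1 + 24.5/7.30 = 4.356.
For an uncompetitive inhibitor, both parameters are divided by α, giving Vmax/α and Km/α: Km,app = 2.07 μM, Vmax,app = 1.41 μmol/min.
v = Vmax,app·[S]/(Km,app + [S]) = 1.41 × 29.0/(2.07 + 29.0) = 1.32 μmol/min.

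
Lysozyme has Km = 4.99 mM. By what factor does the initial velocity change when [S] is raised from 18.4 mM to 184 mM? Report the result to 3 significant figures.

Since Vmax cancels, v₂/v₁ = [S]₂(Km+[S]₁) / [S]₁(Km+[S]₂).
= 184×(4.99+18.4) / (18.4×(4.99+184)) = 4304/3477 = 1.24.

1.24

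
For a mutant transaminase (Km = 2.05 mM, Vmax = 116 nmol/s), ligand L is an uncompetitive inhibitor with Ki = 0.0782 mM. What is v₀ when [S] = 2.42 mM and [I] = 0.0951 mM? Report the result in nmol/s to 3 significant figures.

α = 1 + [I]/Ki = 1 + 0.0951/0.0782 = 2.216.
For an uncompetitive inhibitor, both parameters are divided by α, giving Vmax/α and Km/α: Km,app = 0.925 mM, Vmax,app = 52.3 nmol/s.
v = Vmax,app·[S]/(Km,app + [S]) = 52.3 × 2.42/(0.925 + 2.42) = 37.9 nmol/s.

37.9 nmol/s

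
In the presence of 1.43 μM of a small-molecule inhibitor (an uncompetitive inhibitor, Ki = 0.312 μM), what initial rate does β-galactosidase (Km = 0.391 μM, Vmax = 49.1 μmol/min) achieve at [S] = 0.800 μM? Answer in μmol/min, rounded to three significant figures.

α = 1 + [I]/Ki = 1 + 1.43/0.312 = 5.583.
For an uncompetitive inhibitor, both parameters are divided by α, giving Vmax/α and Km/α: Km,app = 0.0700 μM, Vmax,app = 8.79 μmol/min.
v = Vmax,app·[S]/(Km,app + [S]) = 8.79 × 0.800/(0.0700 + 0.800) = 8.09 μmol/min.

8.09 μmol/min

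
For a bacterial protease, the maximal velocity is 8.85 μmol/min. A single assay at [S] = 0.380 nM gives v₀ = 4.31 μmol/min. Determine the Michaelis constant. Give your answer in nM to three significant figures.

0.400 nM

From v = Vmax[S]/(Km+[S]), Km = [S](Vmax − v)/v.
Km = 0.380 × (8.85 − 4.31) / 4.31 = 1.725/4.31 = 0.400 nM.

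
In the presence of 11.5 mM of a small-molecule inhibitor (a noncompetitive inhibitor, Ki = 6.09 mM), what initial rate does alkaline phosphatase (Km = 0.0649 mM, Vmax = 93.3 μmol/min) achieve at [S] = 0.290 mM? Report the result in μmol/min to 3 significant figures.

26.4 μmol/min

α = 1 + [I]/Ki = 1 + 11.5/6.09 = 2.888.
For a noncompetitive inhibitor, Vmax is reduced to Vmax/α while Km is unchanged: Km,app = 0.0649 mM, Vmax,app = 32.3 μmol/min.
v = Vmax,app·[S]/(Km,app + [S]) = 32.3 × 0.290/(0.0649 + 0.290) = 26.4 μmol/min.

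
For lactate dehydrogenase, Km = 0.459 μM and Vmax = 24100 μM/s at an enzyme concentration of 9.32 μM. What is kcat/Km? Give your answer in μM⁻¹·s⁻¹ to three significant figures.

5630 μM⁻¹·s⁻¹

kcat = Vmax/[E]total = 24100/9.32 = 2590 s⁻¹.
kcat/Km = 2590/0.459 = 5630 μM⁻¹·s⁻¹.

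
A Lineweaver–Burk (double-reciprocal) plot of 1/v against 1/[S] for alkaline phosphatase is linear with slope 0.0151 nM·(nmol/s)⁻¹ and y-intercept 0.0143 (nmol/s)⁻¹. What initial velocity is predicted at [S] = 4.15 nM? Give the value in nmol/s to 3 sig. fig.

55.7 nmol/s

The y-intercept is 1/Vmax, so Vmax = 1/0.0143 = 69.9 nmol/s.
The slope is Km/Vmax, so Km = 0.0151 × 69.9 = 1.06 nM.
Then v = 69.9 × 4.15/(1.06 + 4.15) = 55.7 nmol/s.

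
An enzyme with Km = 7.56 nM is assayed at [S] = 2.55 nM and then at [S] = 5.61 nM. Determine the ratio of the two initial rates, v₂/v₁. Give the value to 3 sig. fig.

1.69

The fractional saturations are [S]/(Km+[S]) = 2.55/10.11 = 0.2522 and 5.61/13.17 = 0.4260.
v₂/v₁ is just their ratio: 0.4260/0.2522 = 1.69.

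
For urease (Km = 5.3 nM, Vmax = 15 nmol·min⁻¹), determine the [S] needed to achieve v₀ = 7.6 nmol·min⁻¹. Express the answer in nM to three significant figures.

The required fractional saturation is v/Vmax = 7.6/15 = 0.5067.
Then [S]/(Km+[S]) = 0.5067 ⇒ [S] = 5.3 × 0.5067/(1 − 0.5067) = 5.44 nM.

5.44 nM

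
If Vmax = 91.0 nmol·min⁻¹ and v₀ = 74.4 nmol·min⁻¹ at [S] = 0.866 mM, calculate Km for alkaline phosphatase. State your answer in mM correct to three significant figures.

v/Vmax = 74.4/91.0 = 0.8176 = [S]/(Km+[S]).
So Km + [S] = [S]/0.8176 = 1.059 mM, giving Km = 1.059 − 0.866 = 0.193 mM.

0.193 mM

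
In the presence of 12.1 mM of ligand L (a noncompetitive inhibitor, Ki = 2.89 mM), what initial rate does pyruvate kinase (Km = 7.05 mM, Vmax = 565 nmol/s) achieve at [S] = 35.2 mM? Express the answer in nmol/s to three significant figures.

α = 1 + [I]/Ki = 1 + 12.1/2.89 = 5.187.
For a noncompetitive inhibitor, Vmax is reduced to Vmax/α while Km is unchanged: Km,app = 7.05 mM, Vmax,app = 109 nmol/s.
v = Vmax,app·[S]/(Km,app + [S]) = 109 × 35.2/(7.05 + 35.2) = 90.8 nmol/s.

90.8 nmol/s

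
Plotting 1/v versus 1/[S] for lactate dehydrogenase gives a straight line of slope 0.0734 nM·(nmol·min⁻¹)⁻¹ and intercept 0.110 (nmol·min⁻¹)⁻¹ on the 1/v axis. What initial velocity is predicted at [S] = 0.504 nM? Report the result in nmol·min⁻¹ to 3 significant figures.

The y-intercept is 1/Vmax, so Vmax = 1/0.110 = 9.09 nmol·min⁻¹.
The slope is Km/Vmax, so Km = 0.0734 × 9.09 = 0.667 nM.
Then v = 9.09 × 0.504/(0.667 + 0.504) = 3.91 nmol·min⁻¹.

3.91 nmol·min⁻¹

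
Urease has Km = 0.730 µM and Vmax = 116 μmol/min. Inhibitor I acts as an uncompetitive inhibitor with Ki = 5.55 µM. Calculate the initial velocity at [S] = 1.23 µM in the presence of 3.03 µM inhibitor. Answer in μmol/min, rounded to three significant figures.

With α = 1 + [I]/Ki = 1 + 3.03/5.55 = 1.546, the uncompetitive rate law is v = (Vmax/α)·[S] / (Km/α + [S]).
v = (116/1.546)×1.23 / (0.730/1.546 + 1.23) = 92.29/1.702 = 54.2 μmol/min.

54.2 μmol/min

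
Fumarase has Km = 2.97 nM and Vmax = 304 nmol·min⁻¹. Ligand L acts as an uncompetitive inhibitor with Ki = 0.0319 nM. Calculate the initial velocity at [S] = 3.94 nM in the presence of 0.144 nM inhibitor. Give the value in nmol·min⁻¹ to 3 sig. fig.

α = 1 + [I]/Ki = 1 + 0.144/0.0319 = 5.514.
For an uncompetitive inhibitor, both parameters are divided by α, giving Vmax/α and Km/α: Km,app = 0.539 nM, Vmax,app = 55.1 nmol·min⁻¹.
v = Vmax,app·[S]/(Km,app + [S]) = 55.1 × 3.94/(0.539 + 3.94) = 48.5 nmol·min⁻¹.

48.5 nmol·min⁻¹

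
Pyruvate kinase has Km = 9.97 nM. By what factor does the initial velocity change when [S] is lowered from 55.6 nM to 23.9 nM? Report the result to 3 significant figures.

The fractional saturations are [S]/(Km+[S]) = 55.6/65.57 = 0.8479 and 23.9/33.87 = 0.7056.
v₂/v₁ is just their ratio: 0.7056/0.8479 = 0.832.

0.832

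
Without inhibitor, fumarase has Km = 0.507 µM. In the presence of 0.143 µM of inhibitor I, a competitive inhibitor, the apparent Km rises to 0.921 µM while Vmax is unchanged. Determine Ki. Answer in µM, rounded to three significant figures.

0.175 µM

Competitive: Km,app = α·Km with α = 1 + [I]/Ki.
α = Km,app/Km = 0.921/0.507 = 1.817.
Since α = 1 + [I]/Ki, [I]/Ki = 1.817 − 1 = 0.8166 and Ki = 0.143/0.8166 = 0.175 µM.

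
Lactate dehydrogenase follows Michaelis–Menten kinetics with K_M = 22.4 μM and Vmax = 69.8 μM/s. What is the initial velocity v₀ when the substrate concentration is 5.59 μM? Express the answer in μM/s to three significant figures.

v = Vmax·[S]/(Km + [S]) = 69.8 × 5.59 / (22.4 + 5.59)
  = 390.2 / 27.99 = 13.9 μM/s.

13.9 μM/s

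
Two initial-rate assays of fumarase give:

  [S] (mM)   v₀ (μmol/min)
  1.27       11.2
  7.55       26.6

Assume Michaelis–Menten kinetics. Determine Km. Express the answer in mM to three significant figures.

2.91 mM

In reciprocal form, 1/v = (Km/Vmax)·(1/[S]) + 1/Vmax. The two points give (1/[S], 1/v) = (0.7874, 0.08929) and (0.1325, 0.03759).
Slope = (0.08929 − 0.03759)/(0.7874 − 0.1325) = 0.07892; intercept = 0.08929 − 0.07892×0.7874 = 0.02714.
Vmax = 1/intercept = 36.8 μmol/min; Km = slope × Vmax = 0.07892 × 36.8 = 2.91 mM.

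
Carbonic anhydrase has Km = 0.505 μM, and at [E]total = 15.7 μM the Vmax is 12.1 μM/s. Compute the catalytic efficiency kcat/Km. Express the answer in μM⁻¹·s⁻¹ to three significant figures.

kcat = Vmax/[E]total = 12.1/15.7 = 0.771 s⁻¹.
kcat/Km = 0.771/0.505 = 1.53 μM⁻¹·s⁻¹.

1.53 μM⁻¹·s⁻¹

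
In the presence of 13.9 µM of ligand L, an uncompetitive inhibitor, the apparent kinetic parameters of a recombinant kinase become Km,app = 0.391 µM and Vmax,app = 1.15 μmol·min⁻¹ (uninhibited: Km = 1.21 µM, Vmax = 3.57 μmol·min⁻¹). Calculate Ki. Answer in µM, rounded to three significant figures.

6.61 µM

Uncompetitive: Vmax,app = Vmax/α (and Km,app = Km/α) with α = 1 + [I]/Ki.
α = Vmax/Vmax,app = 3.57/1.15 = 3.104.
Since α = 1 + [I]/Ki, [I]/Ki = 3.104 − 1 = 2.104 and Ki = 13.9/2.104 = 6.61 µM.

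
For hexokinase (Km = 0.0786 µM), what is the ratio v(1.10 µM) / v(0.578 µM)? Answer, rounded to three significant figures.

Since Vmax cancels, v₂/v₁ = [S]₂(Km+[S]₁) / [S]₁(Km+[S]₂).
= 1.10×(0.0786+0.578) / (0.578×(0.0786+1.10)) = 0.7223/0.6812 = 1.06.

1.06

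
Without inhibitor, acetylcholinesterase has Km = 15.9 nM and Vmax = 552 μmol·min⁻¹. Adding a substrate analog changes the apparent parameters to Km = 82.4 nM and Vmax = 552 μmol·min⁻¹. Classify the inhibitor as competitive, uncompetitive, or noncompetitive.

Km increases (15.9 → 82.4 nM) while Vmax is unchanged — the hallmark of competitive inhibition.

competitive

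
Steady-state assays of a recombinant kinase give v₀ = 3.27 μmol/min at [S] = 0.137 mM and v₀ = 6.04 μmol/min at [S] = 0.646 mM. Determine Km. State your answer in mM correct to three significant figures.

0.191 mM

In reciprocal form, 1/v = (Km/Vmax)·(1/[S]) + 1/Vmax. The two points give (1/[S], 1/v) = (7.299, 0.3058) and (1.548, 0.1656).
Slope = (0.3058 − 0.1656)/(7.299 − 1.548) = 0.02439; intercept = 0.3058 − 0.02439×7.299 = 0.1278.
Vmax = 1/intercept = 7.82 μmol/min; Km = slope × Vmax = 0.02439 × 7.82 = 0.191 mM.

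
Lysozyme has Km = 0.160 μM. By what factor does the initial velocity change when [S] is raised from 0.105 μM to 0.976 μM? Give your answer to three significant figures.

2.17

Since Vmax cancels, v₂/v₁ = [S]₂(Km+[S]₁) / [S]₁(Km+[S]₂).
= 0.976×(0.160+0.105) / (0.105×(0.160+0.976)) = 0.2586/0.1193 = 2.17.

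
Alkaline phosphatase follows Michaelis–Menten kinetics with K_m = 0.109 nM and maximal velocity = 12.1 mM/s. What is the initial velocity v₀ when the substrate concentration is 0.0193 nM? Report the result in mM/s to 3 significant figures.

1.82 mM/s

[S]/(Km+[S]) = 0.0193/0.1283 = 0.1504, the fractional saturation.
v = 0.1504 × Vmax = 0.1504 × 12.1 = 1.82 mM/s.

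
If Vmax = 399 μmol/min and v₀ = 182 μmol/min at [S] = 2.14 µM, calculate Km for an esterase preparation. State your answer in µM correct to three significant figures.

2.55 µM

From v = Vmax[S]/(Km+[S]), Km = [S](Vmax − v)/v.
Km = 2.14 × (399 − 182) / 182 = 464.4/182 = 2.55 µM.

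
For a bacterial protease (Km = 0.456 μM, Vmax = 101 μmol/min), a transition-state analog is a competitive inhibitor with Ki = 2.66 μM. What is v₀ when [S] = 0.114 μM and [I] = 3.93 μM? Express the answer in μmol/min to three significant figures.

9.26 μmol/min

With α = 1 + [I]/Ki = 1 + 3.93/2.66 = 2.477, the competitive rate law is v = Vmax[S] / (αKm + [S]).
v = 101×0.114 / (2.477×0.456 + 0.114) = 11.51/1.244 = 9.26 μmol/min.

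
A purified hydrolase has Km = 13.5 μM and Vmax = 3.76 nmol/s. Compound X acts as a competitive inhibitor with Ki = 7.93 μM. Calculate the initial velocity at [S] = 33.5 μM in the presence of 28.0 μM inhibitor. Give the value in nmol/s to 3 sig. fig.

1.33 nmol/s

α = 1 + [I]/Ki = 1 + 28.0/7.93 = 4.531.
For a competitive inhibitor, Vmax is unchanged and the apparent Km becomes α·Km: Km,app = 61.2 μM, Vmax,app = 3.76 nmol/s.
v = Vmax,app·[S]/(Km,app + [S]) = 3.76 × 33.5/(61.2 + 33.5) = 1.33 nmol/s.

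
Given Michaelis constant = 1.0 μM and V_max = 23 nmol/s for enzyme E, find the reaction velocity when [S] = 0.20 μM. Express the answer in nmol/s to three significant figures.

3.83 nmol/s

[S]/(Km+[S]) = 0.20/1.200 = 0.1667, the fractional saturation.
v = 0.1667 × Vmax = 0.1667 × 23 = 3.83 nmol/s.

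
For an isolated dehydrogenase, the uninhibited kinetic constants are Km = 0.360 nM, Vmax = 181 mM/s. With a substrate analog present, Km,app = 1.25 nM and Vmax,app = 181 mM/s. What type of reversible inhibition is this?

Km increases (0.360 → 1.25 nM) while Vmax is unchanged — the hallmark of competitive inhibition.

competitive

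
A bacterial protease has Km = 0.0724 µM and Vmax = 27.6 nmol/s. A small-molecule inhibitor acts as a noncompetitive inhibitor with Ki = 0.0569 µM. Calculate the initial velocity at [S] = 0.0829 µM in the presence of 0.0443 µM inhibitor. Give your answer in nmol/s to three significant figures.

With α = 1 + [I]/Ki = 1 + 0.0443/0.0569 = 1.779, the noncompetitive rate law is v = (Vmax/α)·[S] / (Km + [S]).
v = (27.6/1.779)×0.0829 / (0.0724 + 0.0829) = 1.286/0.1553 = 8.28 nmol/s.

8.28 nmol/s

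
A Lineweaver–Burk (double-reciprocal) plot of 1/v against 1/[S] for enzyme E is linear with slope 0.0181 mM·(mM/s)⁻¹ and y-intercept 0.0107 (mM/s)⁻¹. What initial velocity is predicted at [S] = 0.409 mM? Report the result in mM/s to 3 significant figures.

The y-intercept is 1/Vmax, so Vmax = 1/0.0107 = 93.5 mM/s.
The slope is Km/Vmax, so Km = 0.0181 × 93.5 = 1.69 mM.
Then v = 93.5 × 0.409/(1.69 + 0.409) = 18.2 mM/s.

18.2 mM/s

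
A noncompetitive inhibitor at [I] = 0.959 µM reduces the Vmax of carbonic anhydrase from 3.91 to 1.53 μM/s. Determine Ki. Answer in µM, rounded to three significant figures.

Noncompetitive: Vmax,app = Vmax/α with α = 1 + [I]/Ki.
α = Vmax/Vmax,app = 3.91/1.53 = 2.556.
Ki = [I]/(α − 1) = 0.959/1.556 = 0.616 µM.

0.616 µM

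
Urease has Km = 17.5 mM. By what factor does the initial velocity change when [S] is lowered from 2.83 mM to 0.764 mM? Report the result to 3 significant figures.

Since Vmax cancels, v₂/v₁ = [S]₂(Km+[S]₁) / [S]₁(Km+[S]₂).
= 0.764×(17.5+2.83) / (2.83×(17.5+0.764)) = 15.53/51.69 = 0.301.

0.301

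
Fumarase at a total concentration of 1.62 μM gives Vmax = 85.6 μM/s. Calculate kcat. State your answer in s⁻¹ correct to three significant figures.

52.8 s⁻¹

kcat = Vmax/[E]total = 85.6 μM/s / 1.62 μM = 52.8 s⁻¹.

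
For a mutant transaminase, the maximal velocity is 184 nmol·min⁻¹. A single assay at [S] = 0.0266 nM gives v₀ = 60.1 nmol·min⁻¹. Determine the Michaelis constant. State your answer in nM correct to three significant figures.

0.0548 nM

From v = Vmax[S]/(Km+[S]), Km = [S](Vmax − v)/v.
Km = 0.0266 × (184 − 60.1) / 60.1 = 3.296/60.1 = 0.0548 nM.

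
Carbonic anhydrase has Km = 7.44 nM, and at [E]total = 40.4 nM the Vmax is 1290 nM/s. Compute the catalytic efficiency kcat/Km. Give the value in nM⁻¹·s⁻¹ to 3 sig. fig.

kcat = Vmax/[E]total = 1290/40.4 = 31.9 s⁻¹.
kcat/Km = 31.9/7.44 = 4.29 nM⁻¹·s⁻¹.

4.29 nM⁻¹·s⁻¹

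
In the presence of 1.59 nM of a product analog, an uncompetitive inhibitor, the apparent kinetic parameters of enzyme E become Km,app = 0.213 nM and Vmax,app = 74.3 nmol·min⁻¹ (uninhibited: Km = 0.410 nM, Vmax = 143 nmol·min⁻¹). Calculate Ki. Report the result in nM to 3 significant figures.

Uncompetitive: Vmax,app = Vmax/α (and Km,app = Km/α) with α = 1 + [I]/Ki.
α = Vmax/Vmax,app = 143/74.3 = 1.925.
Since α = 1 + [I]/Ki, [I]/Ki = 1.925 − 1 = 0.9246 and Ki = 1.59/0.9246 = 1.72 nM.

1.72 nM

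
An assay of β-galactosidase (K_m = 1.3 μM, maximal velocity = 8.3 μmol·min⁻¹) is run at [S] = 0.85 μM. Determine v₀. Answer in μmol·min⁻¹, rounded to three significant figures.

3.28 μmol·min⁻¹

v = Vmax·[S]/(Km + [S]) = 8.3 × 0.85 / (1.3 + 0.85)
  = 7.055 / 2.150 = 3.28 μmol·min⁻¹.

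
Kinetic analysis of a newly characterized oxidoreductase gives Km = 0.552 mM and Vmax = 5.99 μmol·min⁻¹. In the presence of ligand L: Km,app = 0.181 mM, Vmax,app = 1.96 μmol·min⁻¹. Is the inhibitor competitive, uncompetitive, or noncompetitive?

uncompetitive

Both Km and Vmax decrease by the same factor (~3.05-fold) — characteristic of uncompetitive inhibition.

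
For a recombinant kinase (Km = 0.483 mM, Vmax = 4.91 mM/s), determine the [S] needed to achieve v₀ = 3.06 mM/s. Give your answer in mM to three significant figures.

Rearranging v = Vmax[S]/(Km+[S]) gives [S] = Km·v/(Vmax − v).
[S] = 0.483 × 3.06 / (4.91 − 3.06) = 1.478/1.850 = 0.799 mM.

0.799 mM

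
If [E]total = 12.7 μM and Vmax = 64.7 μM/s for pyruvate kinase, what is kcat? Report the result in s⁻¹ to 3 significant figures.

kcat = Vmax/[E]total = 64.7 μM/s / 12.7 μM = 5.09 s⁻¹.

5.09 s⁻¹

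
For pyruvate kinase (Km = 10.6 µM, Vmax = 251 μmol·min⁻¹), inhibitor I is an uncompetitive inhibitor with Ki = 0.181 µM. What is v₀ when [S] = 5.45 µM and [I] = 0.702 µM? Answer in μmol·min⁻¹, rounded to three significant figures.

With α = 1 + [I]/Ki = 1 + 0.702/0.181 = 4.878, the uncompetitive rate law is v = (Vmax/α)·[S] / (Km/α + [S]).
v = (251/4.878)×5.45 / (10.6/4.878 + 5.45) = 280.4/7.623 = 36.8 μmol·min⁻¹.

36.8 μmol·min⁻¹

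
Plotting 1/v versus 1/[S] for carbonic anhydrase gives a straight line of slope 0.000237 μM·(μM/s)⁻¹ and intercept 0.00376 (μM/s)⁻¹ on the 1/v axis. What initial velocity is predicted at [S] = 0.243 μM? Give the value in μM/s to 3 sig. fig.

The y-intercept is 1/Vmax, so Vmax = 1/0.00376 = 266 μM/s.
The slope is Km/Vmax, so Km = 0.000237 × 266 = 0.0630 μM.
Then v = 266 × 0.243/(0.0630 + 0.243) = 211 μM/s.

211 μM/s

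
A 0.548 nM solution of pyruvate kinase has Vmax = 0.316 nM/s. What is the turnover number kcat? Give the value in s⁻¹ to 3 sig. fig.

kcat = Vmax/[E]total = 0.316 nM/s / 0.548 nM = 0.577 s⁻¹.

0.577 s⁻¹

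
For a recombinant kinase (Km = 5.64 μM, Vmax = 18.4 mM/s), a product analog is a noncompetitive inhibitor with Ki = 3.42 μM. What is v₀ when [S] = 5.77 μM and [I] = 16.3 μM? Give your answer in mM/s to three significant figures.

With α = 1 + [I]/Ki = 1 + 16.3/3.42 = 5.766, the noncompetitive rate law is v = (Vmax/α)·[S] / (Km + [S]).
v = (18.4/5.766)×5.77 / (5.64 + 5.77) = 18.41/11.41 = 1.61 mM/s.

1.61 mM/s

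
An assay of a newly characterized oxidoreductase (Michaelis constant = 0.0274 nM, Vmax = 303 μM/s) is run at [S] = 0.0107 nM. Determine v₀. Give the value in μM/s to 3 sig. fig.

85.1 μM/s

v = Vmax·[S]/(Km + [S]) = 303 × 0.0107 / (0.0274 + 0.0107)
  = 3.242 / 0.03810 = 85.1 μM/s.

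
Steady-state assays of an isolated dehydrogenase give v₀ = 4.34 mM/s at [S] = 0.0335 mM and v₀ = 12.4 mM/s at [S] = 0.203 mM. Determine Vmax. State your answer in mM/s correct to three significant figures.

19.6 mM/s

From v = Vmax[S]/(Km+[S]), each point gives Vmax = v(Km+[S])/[S].
Equating: 4.34(Km+0.0335)/0.0335 = 12.4(Km+0.203)/0.203.
129.6·Km + 4.34 = 61.08·Km + 12.4, so (129.6 − 61.08)·Km = 12.4 − 4.34.
Km = 8.060/68.47 = 0.118 mM; then Vmax = 4.34(0.118+0.0335)/0.0335 = 19.6 mM/s.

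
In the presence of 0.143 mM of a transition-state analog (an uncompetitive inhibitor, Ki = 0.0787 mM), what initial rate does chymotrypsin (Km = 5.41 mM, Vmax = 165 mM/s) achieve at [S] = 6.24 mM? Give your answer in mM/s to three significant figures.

44.8 mM/s

α = 1 + [I]/Ki = 1 + 0.143/0.0787 = 2.817.
For an uncompetitive inhibitor, both parameters are divided by α, giving Vmax/α and Km/α: Km,app = 1.92 mM, Vmax,app = 58.6 mM/s.
v = Vmax,app·[S]/(Km,app + [S]) = 58.6 × 6.24/(1.92 + 6.24) = 44.8 mM/s.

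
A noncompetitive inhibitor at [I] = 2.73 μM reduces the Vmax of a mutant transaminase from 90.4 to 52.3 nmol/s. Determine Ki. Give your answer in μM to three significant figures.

3.75 μM

Noncompetitive: Vmax,app = Vmax/α with α = 1 + [I]/Ki.
α = Vmax/Vmax,app = 90.4/52.3 = 1.728.
Since α = 1 + [I]/Ki, [I]/Ki = 1.728 − 1 = 0.7285 and Ki = 2.73/0.7285 = 3.75 μM.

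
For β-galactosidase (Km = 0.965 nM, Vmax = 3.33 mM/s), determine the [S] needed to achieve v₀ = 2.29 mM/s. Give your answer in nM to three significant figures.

The required fractional saturation is v/Vmax = 2.29/3.33 = 0.6877.
Then [S]/(Km+[S]) = 0.6877 ⇒ [S] = 0.965 × 0.6877/(1 − 0.6877) = 2.12 nM.

2.12 nM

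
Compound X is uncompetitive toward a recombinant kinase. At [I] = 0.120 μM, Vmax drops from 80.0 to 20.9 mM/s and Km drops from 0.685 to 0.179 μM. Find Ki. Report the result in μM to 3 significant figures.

0.0424 μM

Uncompetitive: Vmax,app = Vmax/α (and Km,app = Km/α) with α = 1 + [I]/Ki.
α = Vmax/Vmax,app = 80.0/20.9 = 3.828.
Since α = 1 + [I]/Ki, [I]/Ki = 3.828 − 1 = 2.828 and Ki = 0.120/2.828 = 0.0424 μM.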